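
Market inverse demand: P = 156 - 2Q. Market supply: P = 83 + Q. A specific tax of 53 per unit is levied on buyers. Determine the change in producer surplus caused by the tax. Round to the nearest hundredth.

-273.83

Without the tax, 156 - 2Q = 83 + Q so Q* = 24.3333 and P* = 107.3333.
With the tax, buyers' net willingness to pay falls by 53: (156 - 53) - 2Q = 83 + Q, so Q_t = 6.6667. Buyers pay P_b = 142.6667; sellers receive P_s = P_b - 53 = 89.6667.
PS falls from (1/2)(24.3333)(24.3333) = 296.0556 to (1/2)(6.6667)(6.6667) = 22.2222, a change of -273.8333.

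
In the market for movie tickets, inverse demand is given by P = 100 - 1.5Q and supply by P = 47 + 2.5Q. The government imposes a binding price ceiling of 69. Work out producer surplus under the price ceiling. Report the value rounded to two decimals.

96.80

Free-market equilibrium: 100 - 1.5Q = 47 + 2.5Q gives Q* = 13.25, P* = 80.125.
At the ceiling price 69, quantity supplied is (69 - 47)/2.5 = 8.8; supply is the short side, so Q = 8.8 trades at P = 69.
PS is the triangle above supply below 69: (1/2)(8.8)(69 - 47) = 96.8.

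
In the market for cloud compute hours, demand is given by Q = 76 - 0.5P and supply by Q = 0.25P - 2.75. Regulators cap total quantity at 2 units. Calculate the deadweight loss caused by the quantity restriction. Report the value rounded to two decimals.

Rewriting demand in inverse form: P = 152 - 2Q.
Rewriting supply in inverse form: P = 11 + 4Q.
Without the quota, 152 - 2Q = 11 + 4Q gives Q* = 23.5.
At Q = 2 the demand price is 152 - 2(2) = 148 and the supply price is 11 + 4(2) = 19.
Deadweight loss is the triangle between the curves from 2 to 23.5: (1/2)(148 - 19)(23.5 - 2) = 1386.75.

1386.75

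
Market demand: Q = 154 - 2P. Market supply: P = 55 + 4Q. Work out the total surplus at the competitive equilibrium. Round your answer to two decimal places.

Rewriting demand in inverse form: P = 77 - 0.5Q.
Setting demand equal to supply, 22 = 4.5Q, so Q* = 4.8889 and P* = 74.5556.
Total surplus is the full triangle between the curves from 0 to Q*: (1/2)(4.8889)(77 - 55) = 53.7778.

53.78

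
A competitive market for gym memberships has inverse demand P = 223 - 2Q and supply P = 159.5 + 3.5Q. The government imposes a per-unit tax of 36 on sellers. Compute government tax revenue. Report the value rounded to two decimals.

180.00

Pre-tax equilibrium: 223 - 2Q = 159.5 + 3.5Q gives Q* = 11.5455, P* = 199.9091.
With the tax, sellers need 36 more per unit: 223 - 2Q = 159.5 + 3.5Q + 36, so Q_t = 5. Buyers pay P_b = 213; sellers receive P_s = P_b - 36 = 177.
Tax revenue = t x Q_t = 36 x 5 = 180.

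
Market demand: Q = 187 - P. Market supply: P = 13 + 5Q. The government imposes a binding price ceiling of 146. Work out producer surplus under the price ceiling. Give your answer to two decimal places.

Rewriting demand in inverse form: P = 187 - Q.
Without the control, 187 - Q = 13 + 5Q so Q* = 29 and P* = 158.
At P = 146, sellers supply (146 - 13)/5 = 26.6 while buyers want more, so the quantity traded is 26.6 at price 146.
PS is the triangle above supply below 146: (1/2)(26.6)(146 - 13) = 1768.9.

1768.90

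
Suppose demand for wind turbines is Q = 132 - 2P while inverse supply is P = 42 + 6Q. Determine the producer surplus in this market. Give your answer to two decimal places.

40.90

Rewriting demand in inverse form: P = 66 - 0.5Q.
Setting demand equal to supply, 24 = 6.5Q, so Q* = 3.6923 and P* = 64.1538.
Producer surplus is the triangle above supply below P*: (1/2)(3.6923)(64.1538 - 42) = (1/2)(3.6923)(22.1538) = 40.8994.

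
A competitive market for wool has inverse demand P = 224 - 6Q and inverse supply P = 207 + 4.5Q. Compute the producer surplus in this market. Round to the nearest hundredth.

Equilibrium: 224 - 6Q = 207 + 4.5Q, so Q* = 1.619 and P* = 214.2857.
The supply curve's price intercept is 207, so PS = (1/2)(Q*)(P* - 207) = (1/2)(1.619)(7.2857) = 5.898.

5.90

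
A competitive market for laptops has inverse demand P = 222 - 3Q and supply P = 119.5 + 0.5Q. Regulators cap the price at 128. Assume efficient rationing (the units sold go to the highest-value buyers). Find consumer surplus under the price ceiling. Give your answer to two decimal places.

Without the control, 222 - 3Q = 119.5 + 0.5Q so Q* = 29.2857 and P* = 134.1429.
At the ceiling price 128, quantity supplied is (128 - 119.5)/0.5 = 17; supply is the short side, so Q = 17 trades at P = 128.
The demand price at Q = 17 is 171. CS is the trapezoid between demand and 128 over [0, 17]: (1/2)[(222 - 128) + (171 - 128)](17) = 1164.5.

1164.50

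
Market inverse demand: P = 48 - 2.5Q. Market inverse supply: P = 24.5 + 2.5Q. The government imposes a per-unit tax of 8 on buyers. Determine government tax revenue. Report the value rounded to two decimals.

24.80

Pre-tax equilibrium: 48 - 2.5Q = 24.5 + 2.5Q gives Q* = 4.7, P* = 36.25.
With the tax, buyers' net willingness to pay falls by 8: (48 - 8) - 2.5Q = 24.5 + 2.5Q, so Q_t = 3.1. Buyers pay P_b = 40.25; sellers receive P_s = P_b - 8 = 32.25.
Tax revenue = t x Q_t = 8 x 3.1 = 24.8.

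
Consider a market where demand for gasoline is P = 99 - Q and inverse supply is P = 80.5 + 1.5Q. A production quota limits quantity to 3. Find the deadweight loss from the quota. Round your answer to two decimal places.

Without the quota, 99 - Q = 80.5 + 1.5Q gives Q* = 7.4.
At Q = 3 the demand price is 99 - (3) = 96 and the supply price is 80.5 + 1.5(3) = 85.
Deadweight loss is the triangle between the curves from 3 to 7.4: (1/2)(96 - 85)(7.4 - 3) = 24.2.

24.20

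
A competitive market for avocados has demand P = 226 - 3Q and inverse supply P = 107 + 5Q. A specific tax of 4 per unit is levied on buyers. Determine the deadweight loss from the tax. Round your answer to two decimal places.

1.00

Without the tax, 226 - 3Q = 107 + 5Q so Q* = 14.875 and P* = 181.375.
A tax on buyers shifts demand down by 4: (226 - 4) - 3Q = 107 + 5Q, so Q_t = 14.375. Buyers pay P_b = 182.875; sellers receive P_s = P_b - 4 = 178.875.
Deadweight loss is the triangle between the curves from Q_t to Q*: (1/2)(14.875 - 14.375)(4) = 1.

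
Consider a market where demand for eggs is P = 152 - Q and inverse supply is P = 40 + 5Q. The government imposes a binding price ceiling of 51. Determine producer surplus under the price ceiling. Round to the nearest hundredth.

12.10

Free-market equilibrium: 152 - Q = 40 + 5Q gives Q* = 18.6667, P* = 133.3333.
At P = 51, sellers supply (51 - 40)/5 = 2.2 while buyers want more, so the quantity traded is 2.2 at price 51.
PS is the triangle above supply below 51: (1/2)(2.2)(51 - 40) = 12.1.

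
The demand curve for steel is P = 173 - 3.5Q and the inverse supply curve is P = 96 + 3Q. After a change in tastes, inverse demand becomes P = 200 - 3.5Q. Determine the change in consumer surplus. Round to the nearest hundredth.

202.42

Initial equilibrium: Q_0 = 11.8462, P_0 = 131.5385; CS_0 = (1/2)(11.8462)(41.4615) = 245.5799, PS_0 = (1/2)(11.8462)(35.5385) = 210.497.
New equilibrium: 200 - 3.5Q = 96 + 3Q gives Q_1 = 16, P_1 = 144; CS_1 = 448, PS_1 = 384.
Change in consumer surplus = 448 - 245.5799 = 202.4201.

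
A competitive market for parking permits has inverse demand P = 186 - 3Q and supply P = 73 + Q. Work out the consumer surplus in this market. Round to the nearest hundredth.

Equilibrium: 186 - 3Q = 73 + Q, so Q* = 28.25 and P* = 101.25.
The demand choke price is 186, so CS = (1/2)(Q*)(186 - P*) = (1/2)(28.25)(84.75) = 1197.0938.

1197.09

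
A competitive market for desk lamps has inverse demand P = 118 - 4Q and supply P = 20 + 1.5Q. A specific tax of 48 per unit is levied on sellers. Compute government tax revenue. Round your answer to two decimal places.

Pre-tax equilibrium: 118 - 4Q = 20 + 1.5Q gives Q* = 17.8182, P* = 46.7273.
With the tax, sellers need 48 more per unit: 118 - 4Q = 20 + 1.5Q + 48, so Q_t = 9.0909. Buyers pay P_b = 81.6364; sellers receive P_s = P_b - 48 = 33.6364.
Revenue is the tax times quantity traded: 48 x 9.0909 = 436.3636.

436.36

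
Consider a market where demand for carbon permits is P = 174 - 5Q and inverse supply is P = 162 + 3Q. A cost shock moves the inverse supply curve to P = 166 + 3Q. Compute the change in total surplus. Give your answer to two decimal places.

Initial equilibrium: Q_0 = 1.5, P_0 = 166.5; CS_0 = (1/2)(1.5)(7.5) = 5.625, PS_0 = (1/2)(1.5)(4.5) = 3.375.
New equilibrium: 174 - 5Q = 166 + 3Q gives Q_1 = 1, P_1 = 169; CS_1 = 2.5, PS_1 = 1.5.
Change in total surplus = (2.5 + 1.5) - (5.625 + 3.375) = -5.

-5.00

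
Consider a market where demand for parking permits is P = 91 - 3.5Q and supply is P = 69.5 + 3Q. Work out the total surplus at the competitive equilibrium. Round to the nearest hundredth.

Setting demand equal to supply, 21.5 = 6.5Q, so Q* = 3.3077 and P* = 79.4231.
CS = (1/2)(3.3077)(11.5769) = 19.1464 and PS = (1/2)(3.3077)(9.9231) = 16.4112, so total surplus = 35.5577.

35.56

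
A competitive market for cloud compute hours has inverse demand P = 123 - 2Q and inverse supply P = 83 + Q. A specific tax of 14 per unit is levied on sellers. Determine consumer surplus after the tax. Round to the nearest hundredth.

75.11

Without the tax, 123 - 2Q = 83 + Q so Q* = 13.3333 and P* = 96.3333.
With the tax, sellers need 14 more per unit: 123 - 2Q = 83 + Q + 14, so Q_t = 8.6667. Buyers pay P_b = 105.6667; sellers receive P_s = P_b - 14 = 91.6667.
Consumer surplus is the triangle under demand above P_b: (1/2)(8.6667)(123 - 105.6667) = 75.1111.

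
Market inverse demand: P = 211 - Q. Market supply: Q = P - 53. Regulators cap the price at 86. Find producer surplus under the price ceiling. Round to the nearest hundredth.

544.50

Rewriting supply in inverse form: P = 53 + Q.
Free-market equilibrium: 211 - Q = 53 + Q gives Q* = 79, P* = 132.
At P = 86, sellers supply (86 - 53)/1 = 33 while buyers want more, so the quantity traded is 33 at price 86.
PS is the triangle above supply below 86: (1/2)(33)(86 - 53) = 544.5.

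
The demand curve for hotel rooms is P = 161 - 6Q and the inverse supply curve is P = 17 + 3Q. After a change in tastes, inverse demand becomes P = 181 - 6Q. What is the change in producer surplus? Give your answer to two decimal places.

114.07

Initial equilibrium: Q_0 = 16, P_0 = 65; CS_0 = (1/2)(16)(96) = 768, PS_0 = (1/2)(16)(48) = 384.
New equilibrium: 181 - 6Q = 17 + 3Q gives Q_1 = 18.2222, P_1 = 71.6667; CS_1 = 996.1481, PS_1 = 498.0741.
Change in producer surplus = 498.0741 - 384 = 114.0741.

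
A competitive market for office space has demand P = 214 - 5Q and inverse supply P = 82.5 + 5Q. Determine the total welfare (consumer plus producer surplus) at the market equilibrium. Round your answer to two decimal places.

Setting demand equal to supply, 131.5 = 10Q, so Q* = 13.15 and P* = 148.25.
CS = (1/2)(13.15)(65.75) = 432.3062 and PS = (1/2)(13.15)(65.75) = 432.3062, so total surplus = 864.6125.

864.61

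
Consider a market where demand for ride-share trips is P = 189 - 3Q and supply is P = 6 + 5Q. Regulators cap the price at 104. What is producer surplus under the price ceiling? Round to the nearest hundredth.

960.40

Free-market equilibrium: 189 - 3Q = 6 + 5Q gives Q* = 22.875, P* = 120.375.
At the ceiling price 104, quantity supplied is (104 - 6)/5 = 19.6; supply is the short side, so Q = 19.6 trades at P = 104.
PS is the triangle above supply below 104: (1/2)(19.6)(104 - 6) = 960.4.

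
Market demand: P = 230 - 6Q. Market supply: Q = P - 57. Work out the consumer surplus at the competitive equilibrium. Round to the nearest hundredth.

1832.39

Rewriting supply in inverse form: P = 57 + Q.
Set 230 - 6Q = 57 + Q, which gives 173 = 7Q, so Q* = 24.7143 and P* = 230 - 6(24.7143) = 81.7143.
The demand choke price is 230, so CS = (1/2)(Q*)(230 - P*) = (1/2)(24.7143)(148.2857) = 1832.3878.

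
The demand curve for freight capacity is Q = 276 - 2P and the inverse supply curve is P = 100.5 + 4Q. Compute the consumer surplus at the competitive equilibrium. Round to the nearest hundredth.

Rewriting demand in inverse form: P = 138 - 0.5Q.
Equilibrium: 138 - 0.5Q = 100.5 + 4Q, so Q* = 8.3333 and P* = 133.8333.
Consumer surplus is the triangle under demand above P*: (1/2)(8.3333)(138 - 133.8333) = (1/2)(8.3333)(4.1667) = 17.3611.

17.36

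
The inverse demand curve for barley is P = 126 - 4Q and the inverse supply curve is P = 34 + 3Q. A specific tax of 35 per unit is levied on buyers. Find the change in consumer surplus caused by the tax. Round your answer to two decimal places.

-212.86

Without the tax, 126 - 4Q = 34 + 3Q so Q* = 13.1429 and P* = 73.4286.
With the tax, buyers' net willingness to pay falls by 35: (126 - 35) - 4Q = 34 + 3Q, so Q_t = 8.1429. Buyers pay P_b = 93.4286; sellers receive P_s = P_b - 35 = 58.4286.
CS falls from (1/2)(13.1429)(52.5714) = 345.4694 to (1/2)(8.1429)(32.5714) = 132.6122, a change of -212.8571.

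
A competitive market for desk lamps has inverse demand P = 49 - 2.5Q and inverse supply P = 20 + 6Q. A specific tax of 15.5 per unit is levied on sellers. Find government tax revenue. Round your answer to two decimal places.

24.62

Pre-tax equilibrium: 49 - 2.5Q = 20 + 6Q gives Q* = 3.4118, P* = 40.4706.
A tax on sellers shifts supply up by 15.5: 49 - 2.5Q = 20 + 6Q + 15.5, so Q_t = 1.5882. Buyers pay P_b = 45.0294; sellers receive P_s = P_b - 15.5 = 29.5294.
Tax revenue = t x Q_t = 15.5 x 1.5882 = 24.6176.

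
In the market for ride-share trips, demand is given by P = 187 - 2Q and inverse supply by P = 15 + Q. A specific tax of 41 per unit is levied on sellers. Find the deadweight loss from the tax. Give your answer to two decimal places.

Pre-tax equilibrium: 187 - 2Q = 15 + Q gives Q* = 57.3333, P* = 72.3333.
A tax on sellers shifts supply up by 41: 187 - 2Q = 15 + Q + 41, so Q_t = 43.6667. Buyers pay P_b = 99.6667; sellers receive P_s = P_b - 41 = 58.6667.
Deadweight loss is the triangle between the curves from Q_t to Q*: (1/2)(57.3333 - 43.6667)(41) = 280.1667.

280.17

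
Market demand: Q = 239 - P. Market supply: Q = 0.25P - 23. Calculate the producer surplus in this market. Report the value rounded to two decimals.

1728.72

Rewriting demand in inverse form: P = 239 - Q.
Rewriting supply in inverse form: P = 92 + 4Q.
Setting demand equal to supply, 147 = 5Q, so Q* = 29.4 and P* = 209.6.
The supply curve's price intercept is 92, so PS = (1/2)(Q*)(P* - 92) = (1/2)(29.4)(117.6) = 1728.72.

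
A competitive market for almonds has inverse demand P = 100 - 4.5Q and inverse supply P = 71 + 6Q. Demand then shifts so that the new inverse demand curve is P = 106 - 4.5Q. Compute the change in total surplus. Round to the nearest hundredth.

Initial equilibrium: Q_0 = 2.7619, P_0 = 87.5714; CS_0 = (1/2)(2.7619)(12.4286) = 17.1633, PS_0 = (1/2)(2.7619)(16.5714) = 22.8844.
New equilibrium: 106 - 4.5Q = 71 + 6Q gives Q_1 = 3.3333, P_1 = 91; CS_1 = 25, PS_1 = 33.3333.
Change in total surplus = (25 + 33.3333) - (17.1633 + 22.8844) = 18.2857.

18.29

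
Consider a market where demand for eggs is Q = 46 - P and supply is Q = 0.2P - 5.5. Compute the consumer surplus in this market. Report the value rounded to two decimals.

Rewriting demand in inverse form: P = 46 - Q.
Rewriting supply in inverse form: P = 27.5 + 5Q.
Set 46 - Q = 27.5 + 5Q, which gives 18.5 = 6Q, so Q* = 3.0833 and P* = 46 - (3.0833) = 42.9167.
CS is the area between the demand curve and P* from 0 to Q*: (1/2)(3.0833)(3.0833) = 4.7535.

4.75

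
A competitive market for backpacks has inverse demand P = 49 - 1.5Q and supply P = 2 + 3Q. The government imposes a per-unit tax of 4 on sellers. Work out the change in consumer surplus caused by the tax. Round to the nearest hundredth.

Pre-tax equilibrium: 49 - 1.5Q = 2 + 3Q gives Q* = 10.4444, P* = 33.3333.
With the tax, sellers need 4 more per unit: 49 - 1.5Q = 2 + 3Q + 4, so Q_t = 9.5556. Buyers pay P_b = 34.6667; sellers receive P_s = P_b - 4 = 30.6667.
CS falls from (1/2)(10.4444)(15.6667) = 81.8148 to (1/2)(9.5556)(14.3333) = 68.4815, a change of -13.3333.

-13.33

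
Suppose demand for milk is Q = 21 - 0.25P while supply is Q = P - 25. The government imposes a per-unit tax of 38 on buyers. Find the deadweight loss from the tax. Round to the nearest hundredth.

144.40

Rewriting demand in inverse form: P = 84 - 4Q.
Rewriting supply in inverse form: P = 25 + Q.
Pre-tax equilibrium: 84 - 4Q = 25 + Q gives Q* = 11.8, P* = 36.8.
A tax on buyers shifts demand down by 38: (84 - 38) - 4Q = 25 + Q, so Q_t = 4.2. Buyers pay P_b = 67.2; sellers receive P_s = P_b - 38 = 29.2.
Deadweight loss is the triangle between the curves from Q_t to Q*: (1/2)(11.8 - 4.2)(38) = 144.4.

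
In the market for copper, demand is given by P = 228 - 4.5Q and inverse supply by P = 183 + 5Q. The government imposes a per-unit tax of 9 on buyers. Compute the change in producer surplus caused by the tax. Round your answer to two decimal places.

-20.19

Pre-tax equilibrium: 228 - 4.5Q = 183 + 5Q gives Q* = 4.7368, P* = 206.6842.
A tax on buyers shifts demand down by 9: (228 - 9) - 4.5Q = 183 + 5Q, so Q_t = 3.7895. Buyers pay P_b = 210.9474; sellers receive P_s = P_b - 9 = 201.9474.
PS falls from (1/2)(4.7368)(23.6842) = 56.0942 to (1/2)(3.7895)(18.9474) = 35.9003, a change of -20.1939.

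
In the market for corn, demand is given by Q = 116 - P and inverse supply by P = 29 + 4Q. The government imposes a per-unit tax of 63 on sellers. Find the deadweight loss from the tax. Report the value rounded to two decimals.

Rewriting demand in inverse form: P = 116 - Q.
Pre-tax equilibrium: 116 - Q = 29 + 4Q gives Q* = 17.4, P* = 98.6.
A tax on sellers shifts supply up by 63: 116 - Q = 29 + 4Q + 63, so Q_t = 4.8. Buyers pay P_b = 111.2; sellers receive P_s = P_b - 63 = 48.2.
The welfare triangle lost has base Q* - Q_t = 12.6 and height t = 63, so DWL = (1/2)(12.6)(63) = 396.9.

396.90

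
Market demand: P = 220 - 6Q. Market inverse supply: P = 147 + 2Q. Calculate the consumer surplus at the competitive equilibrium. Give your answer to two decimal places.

Setting demand equal to supply, 73 = 8Q, so Q* = 9.125 and P* = 165.25.
Consumer surplus is the triangle under demand above P*: (1/2)(9.125)(220 - 165.25) = (1/2)(9.125)(54.75) = 249.7969.

249.80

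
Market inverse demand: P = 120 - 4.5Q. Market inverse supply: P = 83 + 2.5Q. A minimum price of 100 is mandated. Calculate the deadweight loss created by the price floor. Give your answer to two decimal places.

2.48

Without the control, 120 - 4.5Q = 83 + 2.5Q so Q* = 5.2857 and P* = 96.2143.
At P = 100, buyers demand (120 - 100)/4.5 = 4.4444 while sellers would supply more, so the quantity traded is 4.4444 at price 100.
The lost-trades triangle has base Q* - 4.4444 = 0.8413 and height equal to the gap between the curves at Q = 4.4444, which is 100 - 94.1111 = 5.8889. DWL = (1/2)(0.8413)(5.8889) = 2.4771.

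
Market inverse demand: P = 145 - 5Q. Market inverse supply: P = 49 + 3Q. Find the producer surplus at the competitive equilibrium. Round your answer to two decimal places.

Setting demand equal to supply, 96 = 8Q, so Q* = 12 and P* = 85.
The supply curve's price intercept is 49, so PS = (1/2)(Q*)(P* - 49) = (1/2)(12)(36) = 216.

216.00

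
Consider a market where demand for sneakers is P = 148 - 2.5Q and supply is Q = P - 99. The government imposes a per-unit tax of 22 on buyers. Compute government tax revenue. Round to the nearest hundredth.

Rewriting supply in inverse form: P = 99 + Q.
Pre-tax equilibrium: 148 - 2.5Q = 99 + Q gives Q* = 14, P* = 113.
A tax on buyers shifts demand down by 22: (148 - 22) - 2.5Q = 99 + Q, so Q_t = 7.7143. Buyers pay P_b = 128.7143; sellers receive P_s = P_b - 22 = 106.7143.
Tax revenue = t x Q_t = 22 x 7.7143 = 169.7143.

169.71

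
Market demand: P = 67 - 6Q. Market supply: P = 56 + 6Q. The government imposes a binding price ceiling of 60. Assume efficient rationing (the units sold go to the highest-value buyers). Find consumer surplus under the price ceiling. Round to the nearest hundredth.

Free-market equilibrium: 67 - 6Q = 56 + 6Q gives Q* = 0.9167, P* = 61.5.
At the ceiling price 60, quantity supplied is (60 - 56)/6 = 0.6667; supply is the short side, so Q = 0.6667 trades at P = 60.
The demand price at Q = 0.6667 is 63. CS is the trapezoid between demand and 60 over [0, 0.6667]: (1/2)[(67 - 60) + (63 - 60)](0.6667) = 3.3333.

3.33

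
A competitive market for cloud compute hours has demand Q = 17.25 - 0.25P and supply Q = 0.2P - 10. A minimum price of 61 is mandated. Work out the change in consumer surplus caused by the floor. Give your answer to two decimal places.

-0.91

Rewriting demand in inverse form: P = 69 - 4Q.
Rewriting supply in inverse form: P = 50 + 5Q.
Free-market equilibrium: 69 - 4Q = 50 + 5Q gives Q* = 2.1111, P* = 60.5556.
At P = 61, buyers demand (69 - 61)/4 = 2 while sellers would supply more, so the quantity traded is 2 at price 61.
CS goes from (1/2)(2.1111)(8.4444) = 8.9136 to 8 (computed as (69 - 61)(2) - (1/2)(4)(2)^2), a change of -0.9136.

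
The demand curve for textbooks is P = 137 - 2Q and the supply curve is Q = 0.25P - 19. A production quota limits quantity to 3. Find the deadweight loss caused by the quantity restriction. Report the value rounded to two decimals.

154.08

Rewriting supply in inverse form: P = 76 + 4Q.
Without the quota, 137 - 2Q = 76 + 4Q gives Q* = 10.1667.
At Q = 3 the demand price is 137 - 2(3) = 131 and the supply price is 76 + 4(3) = 88.
DWL = (1/2)(gap between curves at 3) x (Q* - 3) = (1/2)(43)(7.1667) = 154.0833.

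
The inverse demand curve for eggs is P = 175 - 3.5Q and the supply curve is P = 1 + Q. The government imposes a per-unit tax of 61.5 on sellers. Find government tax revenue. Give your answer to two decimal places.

1537.50

Pre-tax equilibrium: 175 - 3.5Q = 1 + Q gives Q* = 38.6667, P* = 39.6667.
A tax on sellers shifts supply up by 61.5: 175 - 3.5Q = 1 + Q + 61.5, so Q_t = 25. Buyers pay P_b = 87.5; sellers receive P_s = P_b - 61.5 = 26.
Revenue is the tax times quantity traded: 61.5 x 25 = 1537.5.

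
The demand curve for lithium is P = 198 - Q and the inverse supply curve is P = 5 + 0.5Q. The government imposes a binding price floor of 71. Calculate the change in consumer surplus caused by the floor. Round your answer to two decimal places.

Free-market equilibrium: 198 - Q = 5 + 0.5Q gives Q* = 128.6667, P* = 69.3333.
At P = 71, buyers demand (198 - 71)/1 = 127 while sellers would supply more, so the quantity traded is 127 at price 71.
CS goes from (1/2)(128.6667)(128.6667) = 8277.5556 to 8064.5 (computed as (198 - 71)(127) - (1/2)(1)(127)^2), a change of -213.0556.

-213.06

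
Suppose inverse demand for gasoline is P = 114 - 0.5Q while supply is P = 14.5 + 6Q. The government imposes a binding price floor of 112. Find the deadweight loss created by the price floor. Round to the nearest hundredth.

Without the control, 114 - 0.5Q = 14.5 + 6Q so Q* = 15.3077 and P* = 106.3462.
At the floor price 112, quantity demanded is (114 - 112)/0.5 = 4; demand is the short side, so Q = 4 trades at P = 112.
At Q = 4 the demand price is 112 and the supply price is 38.5. Deadweight loss is the triangle between the curves from 4 to 15.3077: (1/2)(112 - 38.5)(15.3077 - 4) = 415.5577.

415.56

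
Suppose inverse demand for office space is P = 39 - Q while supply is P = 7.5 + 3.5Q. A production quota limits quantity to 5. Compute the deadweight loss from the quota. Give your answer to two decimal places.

Unrestricted equilibrium: Q* = (39 - 7.5)/(1 + 3.5) = 7.
At Q = 5 the demand price is 39 - (5) = 34 and the supply price is 7.5 + 3.5(5) = 25.
DWL = (1/2)(gap between curves at 5) x (Q* - 5) = (1/2)(9)(2) = 9.

9.00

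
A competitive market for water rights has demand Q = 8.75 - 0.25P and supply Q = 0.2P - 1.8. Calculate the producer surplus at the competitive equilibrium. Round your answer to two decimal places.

20.86

Rewriting demand in inverse form: P = 35 - 4Q.
Rewriting supply in inverse form: P = 9 + 5Q.
Equilibrium: 35 - 4Q = 9 + 5Q, so Q* = 2.8889 and P* = 23.4444.
The supply curve's price intercept is 9, so PS = (1/2)(Q*)(P* - 9) = (1/2)(2.8889)(14.4444) = 20.8642.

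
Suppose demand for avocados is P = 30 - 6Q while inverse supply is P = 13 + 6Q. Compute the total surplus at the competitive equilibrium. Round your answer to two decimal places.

12.04

Set 30 - 6Q = 13 + 6Q, which gives 17 = 12Q, so Q* = 1.4167 and P* = 30 - 6(1.4167) = 21.5.
Total surplus is the full triangle between the curves from 0 to Q*: (1/2)(1.4167)(30 - 13) = 12.0417.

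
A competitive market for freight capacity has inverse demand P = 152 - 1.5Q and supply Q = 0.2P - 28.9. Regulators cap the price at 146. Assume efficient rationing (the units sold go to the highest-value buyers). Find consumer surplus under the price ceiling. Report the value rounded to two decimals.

1.73

Rewriting supply in inverse form: P = 144.5 + 5Q.
Without the control, 152 - 1.5Q = 144.5 + 5Q so Q* = 1.1538 and P* = 150.2692.
At P = 146, sellers supply (146 - 144.5)/5 = 0.3 while buyers want more, so the quantity traded is 0.3 at price 146.
The demand price at Q = 0.3 is 151.55. CS is the trapezoid between demand and 146 over [0, 0.3]: (1/2)[(152 - 146) + (151.55 - 146)](0.3) = 1.7325.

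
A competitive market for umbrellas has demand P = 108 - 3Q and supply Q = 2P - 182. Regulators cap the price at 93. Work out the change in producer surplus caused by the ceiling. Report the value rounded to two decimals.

-1.90

Rewriting supply in inverse form: P = 91 + 0.5Q.
Free-market equilibrium: 108 - 3Q = 91 + 0.5Q gives Q* = 4.8571, P* = 93.4286.
At P = 93, sellers supply (93 - 91)/0.5 = 4 while buyers want more, so the quantity traded is 4 at price 93.
PS goes from (1/2)(4.8571)(2.4286) = 5.898 to 4 (computed as (93 - 91)(4) - (1/2)(0.5)(4)^2), a change of -1.898.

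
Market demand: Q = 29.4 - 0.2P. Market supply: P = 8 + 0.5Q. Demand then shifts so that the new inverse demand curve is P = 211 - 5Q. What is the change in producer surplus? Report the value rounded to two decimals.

Rewriting demand in inverse form: P = 147 - 5Q.
Initial equilibrium: Q_0 = 25.2727, P_0 = 20.6364; CS_0 = (1/2)(25.2727)(126.3636) = 1596.7769, PS_0 = (1/2)(25.2727)(12.6364) = 159.6777.
New equilibrium: 211 - 5Q = 8 + 0.5Q gives Q_1 = 36.9091, P_1 = 26.4545; CS_1 = 3405.7025, PS_1 = 340.5702.
Change in producer surplus = 340.5702 - 159.6777 = 180.8926.

180.89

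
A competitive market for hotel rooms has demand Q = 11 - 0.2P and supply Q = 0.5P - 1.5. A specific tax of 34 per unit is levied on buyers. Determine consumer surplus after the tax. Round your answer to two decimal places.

16.53

Rewriting demand in inverse form: P = 55 - 5Q.
Rewriting supply in inverse form: P = 3 + 2Q.
Pre-tax equilibrium: 55 - 5Q = 3 + 2Q gives Q* = 7.4286, P* = 17.8571.
A tax on buyers shifts demand down by 34: (55 - 34) - 5Q = 3 + 2Q, so Q_t = 2.5714. Buyers pay P_b = 42.1429; sellers receive P_s = P_b - 34 = 8.1429.
CS = (1/2)(Q_t)(55 - P_b) = (1/2)(2.5714)(12.8571) = 16.5306.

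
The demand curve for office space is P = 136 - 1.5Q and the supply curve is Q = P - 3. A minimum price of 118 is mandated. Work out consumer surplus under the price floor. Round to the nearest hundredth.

Rewriting supply in inverse form: P = 3 + Q.
Free-market equilibrium: 136 - 1.5Q = 3 + Q gives Q* = 53.2, P* = 56.2.
At the floor price 118, quantity demanded is (136 - 118)/1.5 = 12; demand is the short side, so Q = 12 trades at P = 118.
CS is the triangle under demand above 118: (1/2)(12)(136 - 118) = 108.

108.00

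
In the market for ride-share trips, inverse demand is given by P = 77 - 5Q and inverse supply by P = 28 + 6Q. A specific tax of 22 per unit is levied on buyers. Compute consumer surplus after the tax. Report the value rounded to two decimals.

Pre-tax equilibrium: 77 - 5Q = 28 + 6Q gives Q* = 4.4545, P* = 54.7273.
With the tax, buyers' net willingness to pay falls by 22: (77 - 22) - 5Q = 28 + 6Q, so Q_t = 2.4545. Buyers pay P_b = 64.7273; sellers receive P_s = P_b - 22 = 42.7273.
CS = (1/2)(Q_t)(77 - P_b) = (1/2)(2.4545)(12.2727) = 15.062.

15.06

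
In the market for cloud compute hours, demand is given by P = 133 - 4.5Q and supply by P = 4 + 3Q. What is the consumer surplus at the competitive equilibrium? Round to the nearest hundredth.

Equilibrium: 133 - 4.5Q = 4 + 3Q, so Q* = 17.2 and P* = 55.6.
CS is the area between the demand curve and P* from 0 to Q*: (1/2)(17.2)(77.4) = 665.64.

665.64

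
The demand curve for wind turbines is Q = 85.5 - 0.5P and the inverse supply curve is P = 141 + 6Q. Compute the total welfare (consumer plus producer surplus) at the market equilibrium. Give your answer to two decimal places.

Rewriting demand in inverse form: P = 171 - 2Q.
Set 171 - 2Q = 141 + 6Q, which gives 30 = 8Q, so Q* = 3.75 and P* = 171 - 2(3.75) = 163.5.
Total surplus is the full triangle between the curves from 0 to Q*: (1/2)(3.75)(171 - 141) = 56.25.

56.25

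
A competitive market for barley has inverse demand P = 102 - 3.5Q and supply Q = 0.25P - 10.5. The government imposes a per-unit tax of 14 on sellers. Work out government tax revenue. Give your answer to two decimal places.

Rewriting supply in inverse form: P = 42 + 4Q.
Without the tax, 102 - 3.5Q = 42 + 4Q so Q* = 8 and P* = 74.
A tax on sellers shifts supply up by 14: 102 - 3.5Q = 42 + 4Q + 14, so Q_t = 6.1333. Buyers pay P_b = 80.5333; sellers receive P_s = P_b - 14 = 66.5333.
Tax revenue = t x Q_t = 14 x 6.1333 = 85.8667.

85.87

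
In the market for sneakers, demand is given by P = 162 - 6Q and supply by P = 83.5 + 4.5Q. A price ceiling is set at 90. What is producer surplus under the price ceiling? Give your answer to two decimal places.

Without the control, 162 - 6Q = 83.5 + 4.5Q so Q* = 7.4762 and P* = 117.1429.
At P = 90, sellers supply (90 - 83.5)/4.5 = 1.4444 while buyers want more, so the quantity traded is 1.4444 at price 90.
PS is the triangle above supply below 90: (1/2)(1.4444)(90 - 83.5) = 4.6944.

4.69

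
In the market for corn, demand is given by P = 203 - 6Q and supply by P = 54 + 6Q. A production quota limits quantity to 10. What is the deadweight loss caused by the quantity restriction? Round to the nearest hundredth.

Without the quota, 203 - 6Q = 54 + 6Q gives Q* = 12.4167.
At Q = 10 the demand price is 203 - 6(10) = 143 and the supply price is 54 + 6(10) = 114.
Deadweight loss is the triangle between the curves from 10 to 12.4167: (1/2)(143 - 114)(12.4167 - 10) = 35.0417.

35.04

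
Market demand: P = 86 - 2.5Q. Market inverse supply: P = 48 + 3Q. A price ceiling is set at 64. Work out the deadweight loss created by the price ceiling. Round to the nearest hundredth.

Free-market equilibrium: 86 - 2.5Q = 48 + 3Q gives Q* = 6.9091, P* = 68.7273.
At the ceiling price 64, quantity supplied is (64 - 48)/3 = 5.3333; supply is the short side, so Q = 5.3333 trades at P = 64.
The lost-trades triangle has base Q* - 5.3333 = 1.5758 and height equal to the gap between the curves at Q = 5.3333, which is 72.6667 - 64 = 8.6667. DWL = (1/2)(1.5758)(8.6667) = 6.8283.

6.83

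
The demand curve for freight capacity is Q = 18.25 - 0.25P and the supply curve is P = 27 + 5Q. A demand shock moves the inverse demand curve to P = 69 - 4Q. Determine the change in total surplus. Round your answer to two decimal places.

-19.56

Rewriting demand in inverse form: P = 73 - 4Q.
Initial equilibrium: Q_0 = 5.1111, P_0 = 52.5556; CS_0 = (1/2)(5.1111)(20.4444) = 52.2469, PS_0 = (1/2)(5.1111)(25.5556) = 65.3086.
New equilibrium: 69 - 4Q = 27 + 5Q gives Q_1 = 4.6667, P_1 = 50.3333; CS_1 = 43.5556, PS_1 = 54.4444.
Change in total surplus = (43.5556 + 54.4444) - (52.2469 + 65.3086) = -19.5556.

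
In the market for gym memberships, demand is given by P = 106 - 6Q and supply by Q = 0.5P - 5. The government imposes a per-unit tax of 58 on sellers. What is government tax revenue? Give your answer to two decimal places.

Rewriting supply in inverse form: P = 10 + 2Q.
Without the tax, 106 - 6Q = 10 + 2Q so Q* = 12 and P* = 34.
With the tax, sellers need 58 more per unit: 106 - 6Q = 10 + 2Q + 58, so Q_t = 4.75. Buyers pay P_b = 77.5; sellers receive P_s = P_b - 58 = 19.5.
Tax revenue = t x Q_t = 58 x 4.75 = 275.5.

275.50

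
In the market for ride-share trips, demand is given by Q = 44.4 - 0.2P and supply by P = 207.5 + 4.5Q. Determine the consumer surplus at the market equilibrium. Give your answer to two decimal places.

Rewriting demand in inverse form: P = 222 - 5Q.
Set 222 - 5Q = 207.5 + 4.5Q, which gives 14.5 = 9.5Q, so Q* = 1.5263 and P* = 222 - 5(1.5263) = 214.3684.
Consumer surplus is the triangle under demand above P*: (1/2)(1.5263)(222 - 214.3684) = (1/2)(1.5263)(7.6316) = 5.8241.

5.82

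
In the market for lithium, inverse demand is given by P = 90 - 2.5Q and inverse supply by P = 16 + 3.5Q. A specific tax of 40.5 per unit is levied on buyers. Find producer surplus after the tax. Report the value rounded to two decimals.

54.55

Without the tax, 90 - 2.5Q = 16 + 3.5Q so Q* = 12.3333 and P* = 59.1667.
A tax on buyers shifts demand down by 40.5: (90 - 40.5) - 2.5Q = 16 + 3.5Q, so Q_t = 5.5833. Buyers pay P_b = 76.0417; sellers receive P_s = P_b - 40.5 = 35.5417.
Producer surplus is the triangle above supply below P_s: (1/2)(5.5833)(35.5417 - 16) = 54.5538.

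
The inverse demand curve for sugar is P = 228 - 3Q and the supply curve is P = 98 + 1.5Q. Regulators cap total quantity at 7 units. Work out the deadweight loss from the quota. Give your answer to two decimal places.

1078.03

Without the quota, 228 - 3Q = 98 + 1.5Q gives Q* = 28.8889.
At Q = 7 the demand price is 228 - 3(7) = 207 and the supply price is 98 + 1.5(7) = 108.5.
Deadweight loss is the triangle between the curves from 7 to 28.8889: (1/2)(207 - 108.5)(28.8889 - 7) = 1078.0278.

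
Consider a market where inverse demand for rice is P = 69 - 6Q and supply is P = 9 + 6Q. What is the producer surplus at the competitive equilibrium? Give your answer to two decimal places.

Setting demand equal to supply, 60 = 12Q, so Q* = 5 and P* = 39.
PS is the area between P* and the supply curve from 0 to Q*: (1/2)(5)(30) = 75.

75.00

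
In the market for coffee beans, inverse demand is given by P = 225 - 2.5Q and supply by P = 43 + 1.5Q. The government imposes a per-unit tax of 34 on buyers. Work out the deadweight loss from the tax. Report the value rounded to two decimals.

Pre-tax equilibrium: 225 - 2.5Q = 43 + 1.5Q gives Q* = 45.5, P* = 111.25.
A tax on buyers shifts demand down by 34: (225 - 34) - 2.5Q = 43 + 1.5Q, so Q_t = 37. Buyers pay P_b = 132.5; sellers receive P_s = P_b - 34 = 98.5.
The welfare triangle lost has base Q* - Q_t = 8.5 and height t = 34, so DWL = (1/2)(8.5)(34) = 144.5.

144.50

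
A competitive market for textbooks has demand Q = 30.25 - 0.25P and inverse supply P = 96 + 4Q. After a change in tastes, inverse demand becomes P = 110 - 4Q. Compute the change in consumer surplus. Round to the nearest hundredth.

Rewriting demand in inverse form: P = 121 - 4Q.
Initial equilibrium: Q_0 = 3.125, P_0 = 108.5; CS_0 = (1/2)(3.125)(12.5) = 19.5312, PS_0 = (1/2)(3.125)(12.5) = 19.5312.
New equilibrium: 110 - 4Q = 96 + 4Q gives Q_1 = 1.75, P_1 = 103; CS_1 = 6.125, PS_1 = 6.125.
Change in consumer surplus = 6.125 - 19.5312 = -13.4062.

-13.41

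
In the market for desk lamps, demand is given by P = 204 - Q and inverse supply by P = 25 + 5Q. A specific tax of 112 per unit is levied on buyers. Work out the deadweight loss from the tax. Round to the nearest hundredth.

Without the tax, 204 - Q = 25 + 5Q so Q* = 29.8333 and P* = 174.1667.
A tax on buyers shifts demand down by 112: (204 - 112) - Q = 25 + 5Q, so Q_t = 11.1667. Buyers pay P_b = 192.8333; sellers receive P_s = P_b - 112 = 80.8333.
Deadweight loss is the triangle between the curves from Q_t to Q*: (1/2)(29.8333 - 11.1667)(112) = 1045.3333.

1045.33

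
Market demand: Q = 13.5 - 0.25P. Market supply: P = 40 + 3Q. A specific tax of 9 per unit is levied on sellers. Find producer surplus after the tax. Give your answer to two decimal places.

Rewriting demand in inverse form: P = 54 - 4Q.
Without the tax, 54 - 4Q = 40 + 3Q so Q* = 2 and P* = 46.
With the tax, sellers need 9 more per unit: 54 - 4Q = 40 + 3Q + 9, so Q_t = 0.7143. Buyers pay P_b = 51.1429; sellers receive P_s = P_b - 9 = 42.1429.
PS = (1/2)(Q_t)(P_s - 40) = (1/2)(0.7143)(2.1429) = 0.7653.

0.77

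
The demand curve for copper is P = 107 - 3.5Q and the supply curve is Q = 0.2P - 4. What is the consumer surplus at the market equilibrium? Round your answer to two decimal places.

183.33

Rewriting supply in inverse form: P = 20 + 5Q.
Set 107 - 3.5Q = 20 + 5Q, which gives 87 = 8.5Q, so Q* = 10.2353 and P* = 107 - 3.5(10.2353) = 71.1765.
Consumer surplus is the triangle under demand above P*: (1/2)(10.2353)(107 - 71.1765) = (1/2)(10.2353)(35.8235) = 183.3322.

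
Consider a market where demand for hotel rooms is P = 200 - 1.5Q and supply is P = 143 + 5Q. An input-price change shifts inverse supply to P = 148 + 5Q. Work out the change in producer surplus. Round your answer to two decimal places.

-32.25

Initial equilibrium: Q_0 = 8.7692, P_0 = 186.8462; CS_0 = (1/2)(8.7692)(13.1538) = 57.6746, PS_0 = (1/2)(8.7692)(43.8462) = 192.2485.
New equilibrium: 200 - 1.5Q = 148 + 5Q gives Q_1 = 8, P_1 = 188; CS_1 = 48, PS_1 = 160.
Change in producer surplus = 160 - 192.2485 = -32.2485.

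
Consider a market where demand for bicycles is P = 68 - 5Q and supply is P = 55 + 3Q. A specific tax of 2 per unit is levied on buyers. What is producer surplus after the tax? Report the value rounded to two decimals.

2.84

Pre-tax equilibrium: 68 - 5Q = 55 + 3Q gives Q* = 1.625, P* = 59.875.
A tax on buyers shifts demand down by 2: (68 - 2) - 5Q = 55 + 3Q, so Q_t = 1.375. Buyers pay P_b = 61.125; sellers receive P_s = P_b - 2 = 59.125.
PS = (1/2)(Q_t)(P_s - 55) = (1/2)(1.375)(4.125) = 2.8359.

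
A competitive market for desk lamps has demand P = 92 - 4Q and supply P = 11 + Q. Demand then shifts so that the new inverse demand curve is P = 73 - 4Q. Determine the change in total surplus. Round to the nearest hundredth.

-271.70

Initial equilibrium: Q_0 = 16.2, P_0 = 27.2; CS_0 = (1/2)(16.2)(64.8) = 524.88, PS_0 = (1/2)(16.2)(16.2) = 131.22.
New equilibrium: 73 - 4Q = 11 + Q gives Q_1 = 12.4, P_1 = 23.4; CS_1 = 307.52, PS_1 = 76.88.
Change in total surplus = (307.52 + 76.88) - (524.88 + 131.22) = -271.7.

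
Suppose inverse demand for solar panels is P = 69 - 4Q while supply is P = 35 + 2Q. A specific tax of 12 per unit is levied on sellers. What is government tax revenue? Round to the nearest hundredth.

Without the tax, 69 - 4Q = 35 + 2Q so Q* = 5.6667 and P* = 46.3333.
A tax on sellers shifts supply up by 12: 69 - 4Q = 35 + 2Q + 12, so Q_t = 3.6667. Buyers pay P_b = 54.3333; sellers receive P_s = P_b - 12 = 42.3333.
Tax revenue = t x Q_t = 12 x 3.6667 = 44.

44.00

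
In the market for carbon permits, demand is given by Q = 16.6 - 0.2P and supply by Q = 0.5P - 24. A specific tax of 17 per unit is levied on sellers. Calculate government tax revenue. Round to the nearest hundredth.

Rewriting demand in inverse form: P = 83 - 5Q.
Rewriting supply in inverse form: P = 48 + 2Q.
Without the tax, 83 - 5Q = 48 + 2Q so Q* = 5 and P* = 58.
A tax on sellers shifts supply up by 17: 83 - 5Q = 48 + 2Q + 17, so Q_t = 2.5714. Buyers pay P_b = 70.1429; sellers receive P_s = P_b - 17 = 53.1429.
Revenue is the tax times quantity traded: 17 x 2.5714 = 43.7143.

43.71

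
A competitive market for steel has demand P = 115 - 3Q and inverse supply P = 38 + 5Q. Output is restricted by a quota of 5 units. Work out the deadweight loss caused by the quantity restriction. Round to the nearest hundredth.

Unrestricted equilibrium: Q* = (115 - 38)/(3 + 5) = 9.625.
At Q = 5 the demand price is 115 - 3(5) = 100 and the supply price is 38 + 5(5) = 63.
Deadweight loss is the triangle between the curves from 5 to 9.625: (1/2)(100 - 63)(9.625 - 5) = 85.5625.

85.56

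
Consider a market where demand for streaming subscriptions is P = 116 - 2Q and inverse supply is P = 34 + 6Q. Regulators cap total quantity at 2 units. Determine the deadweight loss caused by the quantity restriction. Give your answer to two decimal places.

Without the quota, 116 - 2Q = 34 + 6Q gives Q* = 10.25.
At Q = 2 the demand price is 116 - 2(2) = 112 and the supply price is 34 + 6(2) = 46.
Deadweight loss is the triangle between the curves from 2 to 10.25: (1/2)(112 - 46)(10.25 - 2) = 272.25.

272.25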